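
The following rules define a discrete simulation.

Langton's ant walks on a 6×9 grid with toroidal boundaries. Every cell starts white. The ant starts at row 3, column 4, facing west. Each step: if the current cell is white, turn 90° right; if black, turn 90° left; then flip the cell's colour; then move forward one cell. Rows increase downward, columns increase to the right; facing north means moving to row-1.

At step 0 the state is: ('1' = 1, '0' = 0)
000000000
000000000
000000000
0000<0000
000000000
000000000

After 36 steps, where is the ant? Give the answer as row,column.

3,8

gen 0: 000000000
000000000
000000000
0000<0000
000000000
000000000
gen 1: 000000000
000000000
0000^0000
000010000
000000000
000000000
gen 2: 000000000
000000000
00001>000
000010000
000000000
000000000
gen 3: 000000000
000000000
000011000
00001v000
000000000
000000000
gen 4: 000000000
000000000
000011000
0000<1000
000000000
000000000
gen 5: 000000000
000000000
000011000
000001000
0000v0000
000000000
gen 6: 000000000
000000000
000011000
000001000
000<10000
000000000
gen 7: 000000000
000000000
000011000
000^01000
000110000
000000000
gen 8: 000000000
000000000
000011000
0001>1000
000110000
000000000
gen 9: 000000000
000000000
000011000
000111000
0001v0000
000000000
gen 10: 000000000
000000000
000011000
000111000
00010>000
000000000
gen 11: 000000000
000000000
000011000
000111000
000101000
00000v000
gen 12: 000000000
000000000
000011000
000111000
000101000
0000<1000
gen 13: 000000000
000000000
000011000
000111000
0001^1000
000011000
gen 14: 000000000
000000000
000011000
000111000
00011>000
000011000
gen 15: 000000000
000000000
000011000
00011^000
000110000
000011000
gen 16: 000000000
000000000
000011000
0001<0000
000110000
000011000
gen 17: 000000000
000000000
000011000
000100000
0001v0000
000011000
gen 18: 000000000
000000000
000011000
000100000
00010>000
000011000
gen 19: 000000000
000000000
000011000
000100000
000101000
00001v000
gen 20: 000000000
000000000
000011000
000100000
000101000
000010>00
gen 21: 000000v00
000000000
000011000
000100000
000101000
000010100
gen 22: 00000<100
000000000
000011000
000100000
000101000
000010100
gen 23: 000001100
000000000
000011000
000100000
000101000
00001^100
gen 24: 000001100
000000000
000011000
000100000
000101000
000011>00
gen 25: 000001100
000000000
000011000
000100000
000101^00
000011000
gen 26: 000001100
000000000
000011000
000100000
0001011>0
000011000
gen 27: 000001100
000000000
000011000
000100000
000101110
0000110v0
gen 28: 000001100
000000000
000011000
000100000
000101110
000011<10
gen 29: 000001100
000000000
000011000
000100000
000101^10
000011110
gen 30: 000001100
000000000
000011000
000100000
00010<010
000011110
gen 31: 000001100
000000000
000011000
000100000
000100010
00001v110
gen 32: 000001100
000000000
000011000
000100000
000100010
000010>10
gen 33: 000001100
000000000
000011000
000100000
000100^10
000010010
gen 34: 000001100
000000000
000011000
000100000
0001001>0
000010010
gen 35: 000001100
000000000
000011000
0001000^0
000100100
000010010
gen 36: 000001100
000000000
000011000
00010001>
000100100
000010010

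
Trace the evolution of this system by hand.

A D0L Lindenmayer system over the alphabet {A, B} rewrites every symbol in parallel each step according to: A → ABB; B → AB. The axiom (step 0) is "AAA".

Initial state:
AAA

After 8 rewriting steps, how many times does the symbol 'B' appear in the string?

k=0  AAA
k=1  ABBABBABB
k=2  ABBABABABBABABABBABAB
k=3  ABBABABABBABABBABABBABABABBABABBABABBABABABBABABBAB
k=4  ABBABABABBABABBABABBABABABBABABBABABABBABABBABABABBABABBAB…ABBABABBABABABBABABBABABABBABABBABABBABABABBABABBABABABBAB  (len 123)
k=5  ABBABABABBABABBABABBABABABBABABBABABABBABABBABABABBABABBAB…ABBABABABBABABBABABBABABABBABABBABABABBABABBABABBABABABBAB  (len 297)
k=6  ABBABABABBABABBABABBABABABBABABBABABABBABABBABABABBABABBAB…ABBABABBABABABBABABBABABABBABABBABABABBABABBABABBABABABBAB  (len 717)
k=7  ABBABABABBABABBABABBABABABBABABBABABABBABABBABABABBABABBAB…ABBABABBABABABBABABBABABABBABABBABABABBABABBABABBABABABBAB  (len 1731)
k=8  ABBABABABBABABBABABBABABABBABABBABABABBABABBABABABBABABBAB…ABBABABBABABABBABABBABABABBABABBABABABBABABBABABBABABABBAB  (len 4179)

2448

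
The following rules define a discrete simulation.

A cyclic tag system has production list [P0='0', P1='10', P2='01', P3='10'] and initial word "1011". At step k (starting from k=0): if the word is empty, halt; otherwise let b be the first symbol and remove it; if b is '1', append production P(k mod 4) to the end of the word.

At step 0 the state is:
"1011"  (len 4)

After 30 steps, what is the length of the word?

3

0) "1011"  (len 4)
1) "0110"  (len 4)
2) "110"  (len 3)
3) "1001"  (len 4)
4) "00110"  (len 5)
5) "0110"  (len 4)
6) "110"  (len 3)
7) "1001"  (len 4)
8) "00110"  (len 5)
9) "0110"  (len 4)
10) "110"  (len 3)
11) "1001"  (len 4)
12) "00110"  (len 5)
13) "0110"  (len 4)
14) "110"  (len 3)
15) "1001"  (len 4)
16) "00110"  (len 5)
17) "0110"  (len 4)
18) "110"  (len 3)
19) "1001"  (len 4)
20) "00110"  (len 5)
21) "0110"  (len 4)
22) "110"  (len 3)
23) "1001"  (len 4)
24) "00110"  (len 5)
25) "0110"  (len 4)
26) "110"  (len 3)
27) "1001"  (len 4)
28) "00110"  (len 5)
29) "0110"  (len 4)
30) "110"  (len 3)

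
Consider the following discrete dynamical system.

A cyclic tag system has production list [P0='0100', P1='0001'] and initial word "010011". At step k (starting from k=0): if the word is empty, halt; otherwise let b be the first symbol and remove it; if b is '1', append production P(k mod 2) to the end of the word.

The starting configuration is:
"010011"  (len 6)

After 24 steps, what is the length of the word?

k=0  "010011"  (len 6)
k=1  "10011"  (len 5)
k=2  "00110001"  (len 8)
k=3  "0110001"  (len 7)
k=4  "110001"  (len 6)
k=5  "100010100"  (len 9)
k=6  "000101000001"  (len 12)
k=7  "00101000001"  (len 11)
k=8  "0101000001"  (len 10)
k=9  "101000001"  (len 9)
k=10  "010000010001"  (len 12)
k=11  "10000010001"  (len 11)
k=12  "00000100010001"  (len 14)
k=13  "0000100010001"  (len 13)
k=14  "000100010001"  (len 12)
k=15  "00100010001"  (len 11)
k=16  "0100010001"  (len 10)
k=17  "100010001"  (len 9)
k=18  "000100010001"  (len 12)
k=19  "00100010001"  (len 11)
k=20  "0100010001"  (len 10)
k=21  "100010001"  (len 9)
k=22  "000100010001"  (len 12)
k=23  "00100010001"  (len 11)
k=24  "0100010001"  (len 10)

10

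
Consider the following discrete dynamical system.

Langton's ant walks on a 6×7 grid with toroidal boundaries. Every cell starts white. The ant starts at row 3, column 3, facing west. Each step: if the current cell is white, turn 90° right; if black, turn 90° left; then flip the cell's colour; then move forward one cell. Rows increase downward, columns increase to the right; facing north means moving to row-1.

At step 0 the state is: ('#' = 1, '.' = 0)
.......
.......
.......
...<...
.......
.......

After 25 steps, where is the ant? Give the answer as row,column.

4,5

t=0: .......
.......
.......
...<...
.......
.......
t=1: .......
.......
...^...
...#...
.......
.......
t=2: .......
.......
...#>..
...#...
.......
.......
t=3: .......
.......
...##..
...#v..
.......
.......
t=4: .......
.......
...##..
...<#..
.......
.......
t=5: .......
.......
...##..
....#..
...v...
.......
t=6: .......
.......
...##..
....#..
..<#...
.......
t=7: .......
.......
...##..
..^.#..
..##...
.......
t=8: .......
.......
...##..
..#>#..
..##...
.......
t=9: .......
.......
...##..
..###..
..#v...
.......
t=10: .......
.......
...##..
..###..
..#.>..
.......
t=11: .......
.......
...##..
..###..
..#.#..
....v..
t=12: .......
.......
...##..
..###..
..#.#..
...<#..
t=13: .......
.......
...##..
..###..
..#^#..
...##..
t=14: .......
.......
...##..
..###..
..##>..
...##..
t=15: .......
.......
...##..
..##^..
..##...
...##..
t=16: .......
.......
...##..
..#<...
..##...
...##..
t=17: .......
.......
...##..
..#....
..#v...
...##..
t=18: .......
.......
...##..
..#....
..#.>..
...##..
t=19: .......
.......
...##..
..#....
..#.#..
...#v..
t=20: .......
.......
...##..
..#....
..#.#..
...#.>.
t=21: .....v.
.......
...##..
..#....
..#.#..
...#.#.
t=22: ....<#.
.......
...##..
..#....
..#.#..
...#.#.
t=23: ....##.
.......
...##..
..#....
..#.#..
...#^#.
t=24: ....##.
.......
...##..
..#....
..#.#..
...##>.
t=25: ....##.
.......
...##..
..#....
..#.#^.
...##..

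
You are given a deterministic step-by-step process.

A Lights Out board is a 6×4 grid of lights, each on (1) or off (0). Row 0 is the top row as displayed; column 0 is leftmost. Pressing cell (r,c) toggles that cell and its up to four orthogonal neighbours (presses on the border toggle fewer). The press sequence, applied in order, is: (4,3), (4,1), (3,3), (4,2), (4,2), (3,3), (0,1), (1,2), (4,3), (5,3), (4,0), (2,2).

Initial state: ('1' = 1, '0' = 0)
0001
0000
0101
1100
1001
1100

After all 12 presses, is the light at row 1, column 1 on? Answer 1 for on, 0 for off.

[0] 0001
0000
0101
1100
1001
1100
[1] 0001
0000
0101
1101
1010
1101
[2] 0001
0000
0101
1001
0100
1001
[3] 0001
0000
0100
1010
0101
1001
[4] 0001
0000
0100
1000
0010
1011
[5] 0001
0000
0100
1010
0101
1001
[6] 0001
0000
0101
1001
0100
1001
[7] 1111
0100
0101
1001
0100
1001
[8] 1101
0011
0111
1001
0100
1001
[9] 1101
0011
0111
1000
0111
1000
[10] 1101
0011
0111
1000
0110
1011
[11] 1101
0011
0111
0000
1010
0011
[12] 1101
0001
0000
0010
1010
0011

0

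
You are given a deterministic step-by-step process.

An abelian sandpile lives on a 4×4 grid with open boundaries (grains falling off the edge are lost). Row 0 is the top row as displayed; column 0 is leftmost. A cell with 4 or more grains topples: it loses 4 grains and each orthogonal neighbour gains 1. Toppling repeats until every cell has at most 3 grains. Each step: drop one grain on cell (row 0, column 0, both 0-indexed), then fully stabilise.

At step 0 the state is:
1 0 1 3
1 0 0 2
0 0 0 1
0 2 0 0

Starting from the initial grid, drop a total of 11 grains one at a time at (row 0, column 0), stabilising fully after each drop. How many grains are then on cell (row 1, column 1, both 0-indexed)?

[0] 1 0 1 3
1 0 0 2
0 0 0 1
0 2 0 0
[1] 2 0 1 3
1 0 0 2
0 0 0 1
0 2 0 0
[2] 3 0 1 3
1 0 0 2
0 0 0 1
0 2 0 0
[3] 0 1 1 3
2 0 0 2
0 0 0 1
0 2 0 0
[4] 1 1 1 3
2 0 0 2
0 0 0 1
0 2 0 0
[5] 2 1 1 3
2 0 0 2
0 0 0 1
0 2 0 0
[6] 3 1 1 3
2 0 0 2
0 0 0 1
0 2 0 0
[7] 0 2 1 3
3 0 0 2
0 0 0 1
0 2 0 0
[8] 1 2 1 3
3 0 0 2
0 0 0 1
0 2 0 0
[9] 2 2 1 3
3 0 0 2
0 0 0 1
0 2 0 0
[10] 3 2 1 3
3 0 0 2
0 0 0 1
0 2 0 0
[11] 1 3 1 3
0 1 0 2
1 0 0 1
0 2 0 0

1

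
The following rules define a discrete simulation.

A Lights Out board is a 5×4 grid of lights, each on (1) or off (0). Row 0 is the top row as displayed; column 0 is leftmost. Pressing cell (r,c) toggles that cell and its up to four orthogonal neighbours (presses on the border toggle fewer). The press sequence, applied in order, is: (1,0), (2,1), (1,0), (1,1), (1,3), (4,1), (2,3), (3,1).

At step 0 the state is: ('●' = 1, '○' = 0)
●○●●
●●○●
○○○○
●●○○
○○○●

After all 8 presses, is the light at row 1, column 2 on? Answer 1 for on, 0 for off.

t=0: ●○●●
●●○●
○○○○
●●○○
○○○●
t=1: ○○●●
○○○●
●○○○
●●○○
○○○●
t=2: ○○●●
○●○●
○●●○
●○○○
○○○●
t=3: ●○●●
●○○●
●●●○
●○○○
○○○●
t=4: ●●●●
○●●●
●○●○
●○○○
○○○●
t=5: ●●●○
○●○○
●○●●
●○○○
○○○●
t=6: ●●●○
○●○○
●○●●
●●○○
●●●●
t=7: ●●●○
○●○●
●○○○
●●○●
●●●●
t=8: ●●●○
○●○●
●●○○
○○●●
●○●●

0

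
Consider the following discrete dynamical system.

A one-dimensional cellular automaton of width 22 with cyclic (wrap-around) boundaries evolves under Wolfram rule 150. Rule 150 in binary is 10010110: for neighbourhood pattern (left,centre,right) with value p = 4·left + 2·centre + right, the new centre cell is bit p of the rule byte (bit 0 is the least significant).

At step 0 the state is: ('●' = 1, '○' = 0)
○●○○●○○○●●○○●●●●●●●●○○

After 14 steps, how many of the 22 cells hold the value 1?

gen 0: ○●○○●○○○●●○○●●●●●●●●○○
gen 1: ●●●●●●○●○○●●○●●●●●●○●○
gen 2: ○●●●●○○●●●○○○○●●●●○○●○
gen 3: ●○●●○●●○●○●○○●○●●○●●●●
gen 4: ○○○○○○○○●○●●●●○○○○○●●●
gen 5: ●○○○○○○●●○○●●○●○○○●○●○
gen 6: ●●○○○○●○○●●○○○●●○●●○●○
gen 7: ○○●○○●●●●○○●○●○○○○○○●○
gen 8: ○●●●●○●●○●●●○●●○○○○●●●
gen 9: ○○●●○○○○○○●○○○○●○○●○●○
gen 10: ○●○○●○○○○●●●○○●●●●●○●●
gen 11: ○●●●●●○○●○●○●●○●●●○○○○
gen 12: ●○●●●○●●●○●○○○○○●○●○○○
gen 13: ●○○●○○○●○○●●○○○●●○●●○●
gen 14: ○●●●●○●●●●○○●○●○○○○○○○

10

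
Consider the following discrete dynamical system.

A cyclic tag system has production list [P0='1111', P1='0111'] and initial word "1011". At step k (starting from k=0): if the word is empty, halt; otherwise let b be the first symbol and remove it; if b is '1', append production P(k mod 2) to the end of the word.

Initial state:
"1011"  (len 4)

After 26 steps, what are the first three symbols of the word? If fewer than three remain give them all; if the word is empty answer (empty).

110

gen 0: "1011"  (len 4)
gen 1: "0111111"  (len 7)
gen 2: "111111"  (len 6)
gen 3: "111111111"  (len 9)
gen 4: "111111110111"  (len 12)
gen 5: "111111101111111"  (len 15)
gen 6: "111111011111110111"  (len 18)
gen 7: "111110111111101111111"  (len 21)
gen 8: "111101111111011111110111"  (len 24)
gen 9: "111011111110111111101111111"  (len 27)
gen 10: "110111111101111111011111110111"  (len 30)
gen 11: "101111111011111110111111101111111"  (len 33)
gen 12: "011111110111111101111111011111110111"  (len 36)
gen 13: "11111110111111101111111011111110111"  (len 35)
gen 14: "11111101111111011111110111111101110111"  (len 38)
gen 15: "11111011111110111111101111111011101111111"  (len 41)
gen 16: "11110111111101111111011111110111011111110111"  (len 44)
gen 17: "11101111111011111110111111101110111111101111111"  (len 47)
gen 18: "11011111110111111101111111011101111111011111110111"  (len 50)
gen 19: "10111111101111111011111110111011111110111111101111111"  (len 53)
gen 20: "01111111011111110111111101110111111101111111011111110111"  (len 56)
gen 21: "1111111011111110111111101110111111101111111011111110111"  (len 55)
gen 22: "1111110111111101111111011101111111011111110111111101110111"  (len 58)
gen 23: "1111101111111011111110111011111110111111101111111011101111111"  (len 61)
gen 24: "1111011111110111111101110111111101111111011111110111011111110111"  (len 64)
gen 25: "1110111111101111111011101111111011111110111111101110111111101111111"  (len 67)
gen 26: "1101111111011111110111011111110111111101111111011101111111011111110111"  (len 70)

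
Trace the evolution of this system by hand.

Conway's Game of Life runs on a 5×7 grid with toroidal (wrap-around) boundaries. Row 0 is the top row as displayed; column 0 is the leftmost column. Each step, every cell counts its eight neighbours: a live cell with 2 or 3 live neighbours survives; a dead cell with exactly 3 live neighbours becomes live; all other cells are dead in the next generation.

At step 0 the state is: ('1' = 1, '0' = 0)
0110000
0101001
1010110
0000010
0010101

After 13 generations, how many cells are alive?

[0] 0110000
0101001
1010110
0000010
0010101
[1] 0100010
0001111
1111110
0100000
0111010
[2] 1100000
0000000
1100000
0000011
1100100
[3] 1100000
0000000
1000001
0000011
0100010
[4] 1100000
0100001
1000011
0000010
0100010
[5] 0110001
0100010
1000010
1000110
1100001
[6] 0010011
0110010
1100010
0000110
0010000
[7] 0011011
0010110
1110010
0100111
0001101
[8] 0010001
1000000
1010000
0100000
0000000
[9] 0000000
1000001
1000000
0100000
0000000
[10] 0000000
1000001
1100001
0000000
0000000
[11] 0000000
0100001
0100001
1000000
0000000
[12] 0000000
0000000
0100001
1000000
0000000
[13] 0000000
0000000
1000000
1000000
0000000

2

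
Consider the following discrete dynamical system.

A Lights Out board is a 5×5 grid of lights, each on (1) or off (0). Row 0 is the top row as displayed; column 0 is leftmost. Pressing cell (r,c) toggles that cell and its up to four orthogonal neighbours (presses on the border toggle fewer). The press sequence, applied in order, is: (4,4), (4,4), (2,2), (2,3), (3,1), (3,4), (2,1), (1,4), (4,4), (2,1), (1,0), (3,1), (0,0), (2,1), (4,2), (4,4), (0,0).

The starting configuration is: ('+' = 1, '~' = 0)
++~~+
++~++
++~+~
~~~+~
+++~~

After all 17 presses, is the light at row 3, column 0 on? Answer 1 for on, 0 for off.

0) ++~~+
++~++
++~+~
~~~+~
+++~~
1) ++~~+
++~++
++~+~
~~~++
+++++
2) ++~~+
++~++
++~+~
~~~+~
+++~~
3) ++~~+
+++++
+~+~~
~~++~
+++~~
4) ++~~+
+++~+
+~~++
~~+~~
+++~~
5) ++~~+
+++~+
++~++
++~~~
+~+~~
6) ++~~+
+++~+
++~+~
++~++
+~+~+
7) ++~~+
+~+~+
~~++~
+~~++
+~+~+
8) ++~~~
+~++~
~~+++
+~~++
+~+~+
9) ++~~~
+~++~
~~+++
+~~+~
+~++~
10) ++~~~
++++~
++~++
++~+~
+~++~
11) ~+~~~
~~++~
~+~++
++~+~
+~++~
12) ~+~~~
~~++~
~~~++
~~++~
++++~
13) +~~~~
+~++~
~~~++
~~++~
++++~
14) +~~~~
++++~
+++++
~+++~
++++~
15) +~~~~
++++~
+++++
~+~+~
+~~~~
16) +~~~~
++++~
+++++
~+~++
+~~++
17) ~+~~~
~+++~
+++++
~+~++
+~~++

0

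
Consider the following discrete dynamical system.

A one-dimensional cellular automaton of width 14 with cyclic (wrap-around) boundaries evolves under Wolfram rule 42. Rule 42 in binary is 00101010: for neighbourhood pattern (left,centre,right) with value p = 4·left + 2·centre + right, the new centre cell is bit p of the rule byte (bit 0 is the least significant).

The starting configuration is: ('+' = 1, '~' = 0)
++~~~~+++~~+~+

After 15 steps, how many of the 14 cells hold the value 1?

5

k=0  ++~~~~+++~~+~+
k=1  ~~~~~++~~~+~++
k=2  ~~~~++~~~+~++~
k=3  ~~~++~~~+~++~~
k=4  ~~++~~~+~++~~~
k=5  ~++~~~+~++~~~~
k=6  ++~~~+~++~~~~~
k=7  +~~~+~++~~~~~+
k=8  ~~~+~++~~~~~++
k=9  ~~+~++~~~~~++~
k=10  ~+~++~~~~~++~~
k=11  +~++~~~~~++~~~
k=12  ~++~~~~~++~~~+
k=13  ++~~~~~++~~~+~
k=14  +~~~~~++~~~+~+
k=15  ~~~~~++~~~+~++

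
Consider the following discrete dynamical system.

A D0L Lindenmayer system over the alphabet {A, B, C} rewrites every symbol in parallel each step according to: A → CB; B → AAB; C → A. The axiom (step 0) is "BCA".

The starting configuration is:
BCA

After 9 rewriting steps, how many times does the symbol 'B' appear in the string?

t=0: BCA
t=1: AABACB
t=2: CBCBAABCBAAAB
t=3: AAABAAABCBCBAABAAABCBCBCBAAB
t=4: CBCBCBAABCBCBCBAABAAABAAABCBCBAABCBCBCBAABAAABAAABAAABCBCBAAB
t=5: AAABAAABAAABCBCBAABAAABAAABAAABCBCBAABCBCBCBAABCBCBCBAABAA…BAAABAAABCBCBAABCBCBCBAABCBCBCBAABCBCBCBAABAAABAAABCBCBAAB  (len 132)
t=6: CBCBCBAABCBCBCBAABCBCBCBAABAAABAAABCBCBAABCBCBCBAABCBCBCBA…BCBAABAAABAAABAAABCBCBAABCBCBCBAABCBCBCBAABAAABAAABCBCBAAB  (len 287)
t=7: AAABAAABAAABCBCBAABAAABAAABAAABCBCBAABAAABAAABAAABCBCBAABC…BCBAABAAABAAABAAABCBCBAABCBCBCBAABCBCBCBAABAAABAAABCBCBAAB  (len 622)
t=8: CBCBCBAABCBCBCBAABCBCBCBAABAAABAAABCBCBAABCBCBCBAABCBCBCBA…BCBAABAAABAAABAAABCBCBAABCBCBCBAABCBCBCBAABAAABAAABCBCBAAB  (len 1351)
t=9: AAABAAABAAABCBCBAABAAABAAABAAABCBCBAABAAABAAABAAABCBCBAABC…BCBAABAAABAAABAAABCBCBAABCBCBCBAABCBCBCBAABAAABAAABCBCBAAB  (len 2930)

1078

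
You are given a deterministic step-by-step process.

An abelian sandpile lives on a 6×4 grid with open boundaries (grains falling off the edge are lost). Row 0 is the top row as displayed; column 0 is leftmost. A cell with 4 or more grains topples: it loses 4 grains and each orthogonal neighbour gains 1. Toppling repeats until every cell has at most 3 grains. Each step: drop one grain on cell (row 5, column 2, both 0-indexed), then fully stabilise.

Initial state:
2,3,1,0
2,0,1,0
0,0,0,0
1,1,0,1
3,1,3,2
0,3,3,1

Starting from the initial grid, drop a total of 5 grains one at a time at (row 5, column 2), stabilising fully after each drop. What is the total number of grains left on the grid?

30

step 0: 2,3,1,0
2,0,1,0
0,0,0,0
1,1,0,1
3,1,3,2
0,3,3,1
step 1: 2,3,1,0
2,0,1,0
0,0,0,0
1,1,1,1
3,3,0,3
1,0,2,2
step 2: 2,3,1,0
2,0,1,0
0,0,0,0
1,1,1,1
3,3,0,3
1,0,3,2
step 3: 2,3,1,0
2,0,1,0
0,0,0,0
1,1,1,1
3,3,1,3
1,1,0,3
step 4: 2,3,1,0
2,0,1,0
0,0,0,0
1,1,1,1
3,3,1,3
1,1,1,3
step 5: 2,3,1,0
2,0,1,0
0,0,0,0
1,1,1,1
3,3,1,3
1,1,2,3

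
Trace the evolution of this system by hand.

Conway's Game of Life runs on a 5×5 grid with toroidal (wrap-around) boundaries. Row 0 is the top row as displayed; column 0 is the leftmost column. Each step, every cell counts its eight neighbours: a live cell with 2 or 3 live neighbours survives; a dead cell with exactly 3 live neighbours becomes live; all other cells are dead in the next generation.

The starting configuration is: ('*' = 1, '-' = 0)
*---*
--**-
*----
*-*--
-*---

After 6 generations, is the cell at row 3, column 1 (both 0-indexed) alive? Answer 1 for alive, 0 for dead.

1

[0] *---*
--**-
*----
*-*--
-*---
[1] *****
**-*-
--***
*----
-*--*
[2] -----
-----
--**-
***--
-----
[3] -----
-----
--**-
-***-
-*---
[4] -----
-----
-*-*-
-*-*-
-*---
[5] -----
-----
-----
**---
--*--
[6] -----
-----
-----
-*---
-*---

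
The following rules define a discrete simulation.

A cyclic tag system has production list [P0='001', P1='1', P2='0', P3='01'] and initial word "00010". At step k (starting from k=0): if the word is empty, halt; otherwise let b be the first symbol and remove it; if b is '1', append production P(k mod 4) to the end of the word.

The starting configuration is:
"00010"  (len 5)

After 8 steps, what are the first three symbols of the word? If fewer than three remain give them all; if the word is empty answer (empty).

k=0  "00010"  (len 5)
k=1  "0010"  (len 4)
k=2  "010"  (len 3)
k=3  "10"  (len 2)
k=4  "001"  (len 3)
k=5  "01"  (len 2)
k=6  "1"  (len 1)
k=7  "0"  (len 1)
k=8  (halted — word empty)

(empty)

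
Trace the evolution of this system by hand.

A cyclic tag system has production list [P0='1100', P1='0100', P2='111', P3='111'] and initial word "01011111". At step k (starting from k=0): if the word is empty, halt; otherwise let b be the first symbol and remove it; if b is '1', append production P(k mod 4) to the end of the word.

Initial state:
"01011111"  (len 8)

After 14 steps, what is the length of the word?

t=0: "01011111"  (len 8)
t=1: "1011111"  (len 7)
t=2: "0111110100"  (len 10)
t=3: "111110100"  (len 9)
t=4: "11110100111"  (len 11)
t=5: "11101001111100"  (len 14)
t=6: "11010011111000100"  (len 17)
t=7: "1010011111000100111"  (len 19)
t=8: "010011111000100111111"  (len 21)
t=9: "10011111000100111111"  (len 20)
t=10: "00111110001001111110100"  (len 23)
t=11: "0111110001001111110100"  (len 22)
t=12: "111110001001111110100"  (len 21)
t=13: "111100010011111101001100"  (len 24)
t=14: "111000100111111010011000100"  (len 27)

27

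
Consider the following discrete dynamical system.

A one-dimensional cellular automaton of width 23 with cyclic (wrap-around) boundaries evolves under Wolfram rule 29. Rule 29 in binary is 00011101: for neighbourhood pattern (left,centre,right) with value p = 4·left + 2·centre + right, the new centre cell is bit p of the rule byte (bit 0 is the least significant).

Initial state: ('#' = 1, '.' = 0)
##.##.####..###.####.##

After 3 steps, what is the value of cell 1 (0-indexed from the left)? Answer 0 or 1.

[0] ##.##.####..###.####.##
[1] ...#..#...#.#...#....#.
[2] ##.##.###.#.###.####.##
[3] ...#..#...#.#...#....#.

0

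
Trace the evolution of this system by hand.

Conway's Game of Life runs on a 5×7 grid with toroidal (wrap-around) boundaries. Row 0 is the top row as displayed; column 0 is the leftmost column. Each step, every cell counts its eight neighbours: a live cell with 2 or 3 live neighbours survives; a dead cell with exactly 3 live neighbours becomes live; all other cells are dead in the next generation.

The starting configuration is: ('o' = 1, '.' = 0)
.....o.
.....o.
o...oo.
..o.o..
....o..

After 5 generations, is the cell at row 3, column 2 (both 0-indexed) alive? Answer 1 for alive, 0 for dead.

0

step 0: .....o.
.....o.
o...oo.
..o.o..
....o..
step 1: ....oo.
.....o.
...oooo
....o..
...ooo.
step 2: ...o..o
...o...
...o..o
......o
...o...
step 3: ..ooo..
..ooo..
.......
.......
.......
step 4: ..o.o..
..o.o..
...o...
.......
...o...
step 5: ..o.o..
..o.o..
...o...
.......
...o...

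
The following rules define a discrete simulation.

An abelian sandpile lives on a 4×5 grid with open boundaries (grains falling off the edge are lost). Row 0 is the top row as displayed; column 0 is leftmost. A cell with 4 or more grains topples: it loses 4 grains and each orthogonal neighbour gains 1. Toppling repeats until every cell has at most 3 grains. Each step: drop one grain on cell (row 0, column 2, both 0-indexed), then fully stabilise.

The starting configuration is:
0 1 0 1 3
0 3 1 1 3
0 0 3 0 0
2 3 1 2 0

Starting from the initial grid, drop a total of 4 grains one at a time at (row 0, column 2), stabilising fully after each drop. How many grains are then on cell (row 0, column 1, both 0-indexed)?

k=0  0 1 0 1 3
0 3 1 1 3
0 0 3 0 0
2 3 1 2 0
k=1  0 1 1 1 3
0 3 1 1 3
0 0 3 0 0
2 3 1 2 0
k=2  0 1 2 1 3
0 3 1 1 3
0 0 3 0 0
2 3 1 2 0
k=3  0 1 3 1 3
0 3 1 1 3
0 0 3 0 0
2 3 1 2 0
k=4  0 2 0 2 3
0 3 2 1 3
0 0 3 0 0
2 3 1 2 0

2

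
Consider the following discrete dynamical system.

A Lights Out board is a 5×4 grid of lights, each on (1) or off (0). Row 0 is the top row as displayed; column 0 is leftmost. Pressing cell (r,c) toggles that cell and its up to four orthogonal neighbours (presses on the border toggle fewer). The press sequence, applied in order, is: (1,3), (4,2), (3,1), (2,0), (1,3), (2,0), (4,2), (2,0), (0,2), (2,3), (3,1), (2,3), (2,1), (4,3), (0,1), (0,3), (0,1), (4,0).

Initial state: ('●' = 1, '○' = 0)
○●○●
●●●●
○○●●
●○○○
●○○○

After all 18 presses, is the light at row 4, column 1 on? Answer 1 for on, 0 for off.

1

[0] ○●○●
●●●●
○○●●
●○○○
●○○○
[1] ○●○○
●●○○
○○●○
●○○○
●○○○
[2] ○●○○
●●○○
○○●○
●○●○
●●●●
[3] ○●○○
●●○○
○●●○
○●○○
●○●●
[4] ○●○○
○●○○
●○●○
●●○○
●○●●
[5] ○●○●
○●●●
●○●●
●●○○
●○●●
[6] ○●○●
●●●●
○●●●
○●○○
●○●●
[7] ○●○●
●●●●
○●●●
○●●○
●●○○
[8] ○●○●
○●●●
●○●●
●●●○
●●○○
[9] ○○●○
○●○●
●○●●
●●●○
●●○○
[10] ○○●○
○●○○
●○○○
●●●●
●●○○
[11] ○○●○
○●○○
●●○○
○○○●
●○○○
[12] ○○●○
○●○●
●●●●
○○○○
●○○○
[13] ○○●○
○○○●
○○○●
○●○○
●○○○
[14] ○○●○
○○○●
○○○●
○●○●
●○●●
[15] ●●○○
○●○●
○○○●
○●○●
●○●●
[16] ●●●●
○●○○
○○○●
○●○●
●○●●
[17] ○○○●
○○○○
○○○●
○●○●
●○●●
[18] ○○○●
○○○○
○○○●
●●○●
○●●●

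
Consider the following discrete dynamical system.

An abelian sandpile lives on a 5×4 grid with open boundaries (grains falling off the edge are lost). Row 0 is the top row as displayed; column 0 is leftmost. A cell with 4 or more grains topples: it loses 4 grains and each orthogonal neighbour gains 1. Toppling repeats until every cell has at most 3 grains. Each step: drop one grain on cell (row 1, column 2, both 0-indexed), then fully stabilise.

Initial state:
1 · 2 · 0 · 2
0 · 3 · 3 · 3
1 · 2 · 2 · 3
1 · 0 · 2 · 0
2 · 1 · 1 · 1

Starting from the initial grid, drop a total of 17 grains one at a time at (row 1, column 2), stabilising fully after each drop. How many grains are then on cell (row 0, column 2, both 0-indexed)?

1

gen 0: 1 · 2 · 0 · 2
0 · 3 · 3 · 3
1 · 2 · 2 · 3
1 · 0 · 2 · 0
2 · 1 · 1 · 1
gen 1: 1 · 3 · 1 · 3
1 · 1 · 3 · 1
2 · 0 · 1 · 1
1 · 1 · 3 · 1
2 · 1 · 1 · 1
gen 2: 1 · 3 · 2 · 3
1 · 2 · 0 · 2
2 · 0 · 2 · 1
1 · 1 · 3 · 1
2 · 1 · 1 · 1
gen 3: 1 · 3 · 2 · 3
1 · 2 · 1 · 2
2 · 0 · 2 · 1
1 · 1 · 3 · 1
2 · 1 · 1 · 1
gen 4: 1 · 3 · 2 · 3
1 · 2 · 2 · 2
2 · 0 · 2 · 1
1 · 1 · 3 · 1
2 · 1 · 1 · 1
gen 5: 1 · 3 · 2 · 3
1 · 2 · 3 · 2
2 · 0 · 2 · 1
1 · 1 · 3 · 1
2 · 1 · 1 · 1
gen 6: 1 · 3 · 3 · 3
1 · 3 · 0 · 3
2 · 0 · 3 · 1
1 · 1 · 3 · 1
2 · 1 · 1 · 1
gen 7: 1 · 3 · 3 · 3
1 · 3 · 1 · 3
2 · 0 · 3 · 1
1 · 1 · 3 · 1
2 · 1 · 1 · 1
gen 8: 1 · 3 · 3 · 3
1 · 3 · 2 · 3
2 · 0 · 3 · 1
1 · 1 · 3 · 1
2 · 1 · 1 · 1
gen 9: 1 · 3 · 3 · 3
1 · 3 · 3 · 3
2 · 0 · 3 · 1
1 · 1 · 3 · 1
2 · 1 · 1 · 1
gen 10: 2 · 1 · 3 · 1
2 · 2 · 0 · 2
2 · 2 · 2 · 3
1 · 2 · 0 · 2
2 · 1 · 2 · 1
gen 11: 2 · 1 · 3 · 1
2 · 2 · 1 · 2
2 · 2 · 2 · 3
1 · 2 · 0 · 2
2 · 1 · 2 · 1
gen 12: 2 · 1 · 3 · 1
2 · 2 · 2 · 2
2 · 2 · 2 · 3
1 · 2 · 0 · 2
2 · 1 · 2 · 1
gen 13: 2 · 1 · 3 · 1
2 · 2 · 3 · 2
2 · 2 · 2 · 3
1 · 2 · 0 · 2
2 · 1 · 2 · 1
gen 14: 2 · 2 · 0 · 2
2 · 3 · 1 · 3
2 · 2 · 3 · 3
1 · 2 · 0 · 2
2 · 1 · 2 · 1
gen 15: 2 · 2 · 0 · 2
2 · 3 · 2 · 3
2 · 2 · 3 · 3
1 · 2 · 0 · 2
2 · 1 · 2 · 1
gen 16: 2 · 2 · 0 · 2
2 · 3 · 3 · 3
2 · 2 · 3 · 3
1 · 2 · 0 · 2
2 · 1 · 2 · 1
gen 17: 2 · 3 · 1 · 3
3 · 1 · 3 · 1
3 · 0 · 2 · 1
1 · 3 · 1 · 3
2 · 1 · 2 · 1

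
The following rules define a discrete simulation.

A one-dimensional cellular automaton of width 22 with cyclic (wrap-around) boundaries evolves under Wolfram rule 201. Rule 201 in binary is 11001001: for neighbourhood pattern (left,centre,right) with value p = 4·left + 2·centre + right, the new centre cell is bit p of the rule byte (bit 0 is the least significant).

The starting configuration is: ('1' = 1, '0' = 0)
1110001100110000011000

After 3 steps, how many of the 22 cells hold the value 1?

t=0: 1110001100110000011000
t=1: 1110101100110111011010
t=2: 1110001100110111011000
t=3: 1110101100110111011010

14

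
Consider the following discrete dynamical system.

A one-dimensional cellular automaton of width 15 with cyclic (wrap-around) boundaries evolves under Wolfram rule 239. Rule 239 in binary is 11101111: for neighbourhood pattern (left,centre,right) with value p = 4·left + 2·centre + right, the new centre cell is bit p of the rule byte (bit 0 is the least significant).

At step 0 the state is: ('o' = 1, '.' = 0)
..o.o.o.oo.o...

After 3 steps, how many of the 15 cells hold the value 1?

gen 0: ..o.o.o.oo.o...
gen 1: oooooooooooo.oo
gen 2: ooooooooooooooo
gen 3: ooooooooooooooo

15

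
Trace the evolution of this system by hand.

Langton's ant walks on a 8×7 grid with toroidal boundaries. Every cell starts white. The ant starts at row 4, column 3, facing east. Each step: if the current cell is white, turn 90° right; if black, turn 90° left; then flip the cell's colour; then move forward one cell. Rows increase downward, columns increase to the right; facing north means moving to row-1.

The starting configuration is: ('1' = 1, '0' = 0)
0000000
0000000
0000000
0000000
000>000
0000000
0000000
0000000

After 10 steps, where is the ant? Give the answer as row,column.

t=0: 0000000
0000000
0000000
0000000
000>000
0000000
0000000
0000000
t=1: 0000000
0000000
0000000
0000000
0001000
000v000
0000000
0000000
t=2: 0000000
0000000
0000000
0000000
0001000
00<1000
0000000
0000000
t=3: 0000000
0000000
0000000
0000000
00^1000
0011000
0000000
0000000
t=4: 0000000
0000000
0000000
0000000
001>000
0011000
0000000
0000000
t=5: 0000000
0000000
0000000
000^000
0010000
0011000
0000000
0000000
t=6: 0000000
0000000
0000000
0001>00
0010000
0011000
0000000
0000000
t=7: 0000000
0000000
0000000
0001100
0010v00
0011000
0000000
0000000
t=8: 0000000
0000000
0000000
0001100
001<100
0011000
0000000
0000000
t=9: 0000000
0000000
0000000
000^100
0011100
0011000
0000000
0000000
t=10: 0000000
0000000
0000000
00<0100
0011100
0011000
0000000
0000000

3,2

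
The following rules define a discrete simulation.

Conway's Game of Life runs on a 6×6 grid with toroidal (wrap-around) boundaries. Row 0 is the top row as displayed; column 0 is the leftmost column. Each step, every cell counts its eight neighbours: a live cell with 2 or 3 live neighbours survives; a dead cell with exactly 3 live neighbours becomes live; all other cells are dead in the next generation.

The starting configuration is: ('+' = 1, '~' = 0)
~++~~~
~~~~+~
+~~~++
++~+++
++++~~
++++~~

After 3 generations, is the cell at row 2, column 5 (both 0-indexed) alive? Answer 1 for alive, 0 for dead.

0) ~++~~~
~~~~+~
+~~~++
++~+++
++++~~
++++~~
1) +~~~~~
++~++~
~+~~~~
~~~~~~
~~~~~~
~~~~~~
2) ++~~~+
+++~~+
+++~~~
~~~~~~
~~~~~~
~~~~~~
3) ~~+~~+
~~~~~~
~~+~~+
~+~~~~
~~~~~~
+~~~~~

1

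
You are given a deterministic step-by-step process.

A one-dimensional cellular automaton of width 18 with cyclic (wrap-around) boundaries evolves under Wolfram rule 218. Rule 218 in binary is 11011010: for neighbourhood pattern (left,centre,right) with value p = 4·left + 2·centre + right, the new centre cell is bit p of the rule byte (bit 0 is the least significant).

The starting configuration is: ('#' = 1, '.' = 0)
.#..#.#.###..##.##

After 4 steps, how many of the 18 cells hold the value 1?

gen 0: .#..#.#.###..##.##
gen 1: ..##....#######.##
gen 2: #####..########.##
gen 3: ###############.##
gen 4: ###############.##

17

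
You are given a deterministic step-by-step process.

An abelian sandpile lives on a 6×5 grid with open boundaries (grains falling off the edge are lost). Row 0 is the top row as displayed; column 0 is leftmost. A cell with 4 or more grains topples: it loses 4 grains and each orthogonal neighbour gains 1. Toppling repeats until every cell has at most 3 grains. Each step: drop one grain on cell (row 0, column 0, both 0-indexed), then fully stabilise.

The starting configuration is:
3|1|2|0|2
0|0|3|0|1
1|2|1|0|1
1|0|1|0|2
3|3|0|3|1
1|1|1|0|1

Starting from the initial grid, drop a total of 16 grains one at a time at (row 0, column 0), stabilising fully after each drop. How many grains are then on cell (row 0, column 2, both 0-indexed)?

k=0  3|1|2|0|2
0|0|3|0|1
1|2|1|0|1
1|0|1|0|2
3|3|0|3|1
1|1|1|0|1
k=1  0|2|2|0|2
1|0|3|0|1
1|2|1|0|1
1|0|1|0|2
3|3|0|3|1
1|1|1|0|1
k=2  1|2|2|0|2
1|0|3|0|1
1|2|1|0|1
1|0|1|0|2
3|3|0|3|1
1|1|1|0|1
k=3  2|2|2|0|2
1|0|3|0|1
1|2|1|0|1
1|0|1|0|2
3|3|0|3|1
1|1|1|0|1
k=4  3|2|2|0|2
1|0|3|0|1
1|2|1|0|1
1|0|1|0|2
3|3|0|3|1
1|1|1|0|1
k=5  0|3|2|0|2
2|0|3|0|1
1|2|1|0|1
1|0|1|0|2
3|3|0|3|1
1|1|1|0|1
k=6  1|3|2|0|2
2|0|3|0|1
1|2|1|0|1
1|0|1|0|2
3|3|0|3|1
1|1|1|0|1
k=7  2|3|2|0|2
2|0|3|0|1
1|2|1|0|1
1|0|1|0|2
3|3|0|3|1
1|1|1|0|1
k=8  3|3|2|0|2
2|0|3|0|1
1|2|1|0|1
1|0|1|0|2
3|3|0|3|1
1|1|1|0|1
k=9  1|0|3|0|2
3|1|3|0|1
1|2|1|0|1
1|0|1|0|2
3|3|0|3|1
1|1|1|0|1
k=10  2|0|3|0|2
3|1|3|0|1
1|2|1|0|1
1|0|1|0|2
3|3|0|3|1
1|1|1|0|1
k=11  3|0|3|0|2
3|1|3|0|1
1|2|1|0|1
1|0|1|0|2
3|3|0|3|1
1|1|1|0|1
k=12  1|1|3|0|2
0|2|3|0|1
2|2|1|0|1
1|0|1|0|2
3|3|0|3|1
1|1|1|0|1
k=13  2|1|3|0|2
0|2|3|0|1
2|2|1|0|1
1|0|1|0|2
3|3|0|3|1
1|1|1|0|1
k=14  3|1|3|0|2
0|2|3|0|1
2|2|1|0|1
1|0|1|0|2
3|3|0|3|1
1|1|1|0|1
k=15  0|2|3|0|2
1|2|3|0|1
2|2|1|0|1
1|0|1|0|2
3|3|0|3|1
1|1|1|0|1
k=16  1|2|3|0|2
1|2|3|0|1
2|2|1|0|1
1|0|1|0|2
3|3|0|3|1
1|1|1|0|1

3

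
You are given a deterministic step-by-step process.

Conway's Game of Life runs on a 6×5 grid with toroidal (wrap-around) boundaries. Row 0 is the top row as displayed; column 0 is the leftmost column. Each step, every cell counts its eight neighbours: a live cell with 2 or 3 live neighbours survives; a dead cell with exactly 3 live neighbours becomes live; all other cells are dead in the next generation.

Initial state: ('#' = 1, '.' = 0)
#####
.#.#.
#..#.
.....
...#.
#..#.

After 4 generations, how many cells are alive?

[0] #####
.#.#.
#..#.
.....
...#.
#..#.
[1] .....
.....
..#.#
....#
....#
#....
[2] .....
.....
...#.
#...#
#...#
.....
[3] .....
.....
....#
#..#.
#...#
.....
[4] .....
.....
....#
#..#.
#...#
.....

5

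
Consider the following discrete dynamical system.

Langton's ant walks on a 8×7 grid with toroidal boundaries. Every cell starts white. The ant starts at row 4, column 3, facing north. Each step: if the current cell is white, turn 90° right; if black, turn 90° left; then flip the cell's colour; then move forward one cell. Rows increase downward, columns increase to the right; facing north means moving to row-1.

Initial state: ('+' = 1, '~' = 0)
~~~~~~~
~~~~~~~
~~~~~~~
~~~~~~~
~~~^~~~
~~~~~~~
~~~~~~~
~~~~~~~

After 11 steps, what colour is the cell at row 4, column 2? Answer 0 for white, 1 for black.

0

step 0: ~~~~~~~
~~~~~~~
~~~~~~~
~~~~~~~
~~~^~~~
~~~~~~~
~~~~~~~
~~~~~~~
step 1: ~~~~~~~
~~~~~~~
~~~~~~~
~~~~~~~
~~~+>~~
~~~~~~~
~~~~~~~
~~~~~~~
step 2: ~~~~~~~
~~~~~~~
~~~~~~~
~~~~~~~
~~~++~~
~~~~v~~
~~~~~~~
~~~~~~~
step 3: ~~~~~~~
~~~~~~~
~~~~~~~
~~~~~~~
~~~++~~
~~~<+~~
~~~~~~~
~~~~~~~
step 4: ~~~~~~~
~~~~~~~
~~~~~~~
~~~~~~~
~~~^+~~
~~~++~~
~~~~~~~
~~~~~~~
step 5: ~~~~~~~
~~~~~~~
~~~~~~~
~~~~~~~
~~<~+~~
~~~++~~
~~~~~~~
~~~~~~~
step 6: ~~~~~~~
~~~~~~~
~~~~~~~
~~^~~~~
~~+~+~~
~~~++~~
~~~~~~~
~~~~~~~
step 7: ~~~~~~~
~~~~~~~
~~~~~~~
~~+>~~~
~~+~+~~
~~~++~~
~~~~~~~
~~~~~~~
step 8: ~~~~~~~
~~~~~~~
~~~~~~~
~~++~~~
~~+v+~~
~~~++~~
~~~~~~~
~~~~~~~
step 9: ~~~~~~~
~~~~~~~
~~~~~~~
~~++~~~
~~<++~~
~~~++~~
~~~~~~~
~~~~~~~
step 10: ~~~~~~~
~~~~~~~
~~~~~~~
~~++~~~
~~~++~~
~~v++~~
~~~~~~~
~~~~~~~
step 11: ~~~~~~~
~~~~~~~
~~~~~~~
~~++~~~
~~~++~~
~<+++~~
~~~~~~~
~~~~~~~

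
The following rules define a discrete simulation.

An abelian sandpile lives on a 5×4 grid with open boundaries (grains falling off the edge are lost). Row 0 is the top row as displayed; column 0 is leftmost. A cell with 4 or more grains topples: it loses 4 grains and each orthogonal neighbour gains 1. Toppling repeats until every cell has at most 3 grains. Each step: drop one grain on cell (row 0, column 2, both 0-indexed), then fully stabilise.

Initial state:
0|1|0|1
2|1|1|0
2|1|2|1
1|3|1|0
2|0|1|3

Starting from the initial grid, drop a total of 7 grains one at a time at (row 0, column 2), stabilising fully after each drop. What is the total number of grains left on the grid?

29

t=0: 0|1|0|1
2|1|1|0
2|1|2|1
1|3|1|0
2|0|1|3
t=1: 0|1|1|1
2|1|1|0
2|1|2|1
1|3|1|0
2|0|1|3
t=2: 0|1|2|1
2|1|1|0
2|1|2|1
1|3|1|0
2|0|1|3
t=3: 0|1|3|1
2|1|1|0
2|1|2|1
1|3|1|0
2|0|1|3
t=4: 0|2|0|2
2|1|2|0
2|1|2|1
1|3|1|0
2|0|1|3
t=5: 0|2|1|2
2|1|2|0
2|1|2|1
1|3|1|0
2|0|1|3
t=6: 0|2|2|2
2|1|2|0
2|1|2|1
1|3|1|0
2|0|1|3
t=7: 0|2|3|2
2|1|2|0
2|1|2|1
1|3|1|0
2|0|1|3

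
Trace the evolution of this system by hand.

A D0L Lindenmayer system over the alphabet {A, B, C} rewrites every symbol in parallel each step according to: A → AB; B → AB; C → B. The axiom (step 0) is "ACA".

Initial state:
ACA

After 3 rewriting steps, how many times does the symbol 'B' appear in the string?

k=0  ACA
k=1  ABBAB
k=2  ABABABABAB
k=3  ABABABABABABABABABAB

10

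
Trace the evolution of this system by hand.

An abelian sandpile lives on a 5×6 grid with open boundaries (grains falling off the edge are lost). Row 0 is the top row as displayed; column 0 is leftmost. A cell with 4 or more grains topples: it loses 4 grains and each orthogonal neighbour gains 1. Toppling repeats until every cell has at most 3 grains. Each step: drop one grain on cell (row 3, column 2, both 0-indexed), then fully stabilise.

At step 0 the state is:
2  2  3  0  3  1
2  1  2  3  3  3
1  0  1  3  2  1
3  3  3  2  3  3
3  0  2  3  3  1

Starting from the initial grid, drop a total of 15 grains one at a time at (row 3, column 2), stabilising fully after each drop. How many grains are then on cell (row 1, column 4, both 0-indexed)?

1

gen 0: 2  2  3  0  3  1
2  1  2  3  3  3
1  0  1  3  2  1
3  3  3  2  3  3
3  0  2  3  3  1
gen 1: 2  2  3  0  3  1
2  1  2  3  3  3
2  1  2  3  2  1
1  1  1  3  3  3
0  2  3  3  3  1
gen 2: 2  2  3  0  3  1
2  1  2  3  3  3
2  1  2  3  2  1
1  1  2  3  3  3
0  2  3  3  3  1
gen 3: 2  2  3  0  3  1
2  1  2  3  3  3
2  1  2  3  2  1
1  1  3  3  3  3
0  2  3  3  3  1
gen 4: 2  3  0  3  0  3
2  2  1  2  3  1
2  2  1  3  2  0
1  2  3  3  3  1
0  3  1  2  1  3
gen 5: 2  3  1  0  2  3
2  2  2  1  1  2
2  2  3  2  1  1
1  3  1  2  1  2
0  3  2  3  2  3
gen 6: 2  3  1  0  2  3
2  2  2  1  1  2
2  2  3  2  1  1
1  3  2  2  1  2
0  3  2  3  2  3
gen 7: 2  3  1  0  2  3
2  2  2  1  1  2
2  2  3  2  1  1
1  3  3  2  1  2
0  3  2  3  2  3
gen 8: 2  3  1  0  2  3
2  3  3  2  1  2
3  0  3  0  2  1
2  3  0  2  2  2
1  1  2  1  3  3
gen 9: 2  3  1  0  2  3
2  3  3  2  1  2
3  0  3  0  2  1
2  3  1  2  2  2
1  1  2  1  3  3
gen 10: 2  3  1  0  2  3
2  3  3  2  1  2
3  0  3  0  2  1
2  3  2  2  2  2
1  1  2  1  3  3
gen 11: 2  3  1  0  2  3
2  3  3  2  1  2
3  0  3  0  2  1
2  3  3  2  2  2
1  1  2  1  3  3
gen 12: 3  0  3  0  2  3
3  1  1  3  1  2
3  3  1  1  2  1
3  0  2  3  2  2
1  2  3  1  3  3
gen 13: 3  0  3  0  2  3
3  1  1  3  1  2
3  3  1  1  2  1
3  0  3  3  2  2
1  2  3  1  3  3
gen 14: 3  0  3  0  2  3
3  1  1  3  1  2
3  3  2  2  2  1
3  1  2  0  3  2
1  3  0  3  3  3
gen 15: 3  0  3  0  2  3
3  1  1  3  1  2
3  3  2  2  2  1
3  1  3  0  3  2
1  3  0  3  3  3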